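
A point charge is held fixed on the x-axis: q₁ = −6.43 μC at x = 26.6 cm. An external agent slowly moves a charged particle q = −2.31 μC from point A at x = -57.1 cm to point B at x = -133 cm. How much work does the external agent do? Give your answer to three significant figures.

For quasistatic motion the external work equals the change in potential energy: W_ext = qΔV = q(V_B − V_A).
At A: distance to the source charge is 0.837 m; V_A = kq₁/r = -6.91×10⁴ V.
At B: distance to the source charge is 1.60 m; V_B = kq₁/r = -3.62×10⁴ V.
ΔV = V_B − V_A = 3.28×10⁴ V.
W_ext = qΔV = (-2.31×10⁻⁶ C)(3.28×10⁴ V) = -0.0759 J.

-0.0759 J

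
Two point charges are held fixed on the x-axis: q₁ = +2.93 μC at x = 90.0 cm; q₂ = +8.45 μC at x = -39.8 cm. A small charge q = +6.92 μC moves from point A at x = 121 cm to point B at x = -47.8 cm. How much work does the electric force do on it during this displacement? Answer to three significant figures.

The work done by the electric force is W_field = −ΔU = −q(V_B − V_A) = q(V_A − V_B).
At A: distances to the source charges are 0.310 m, 1.61 m; V_A = Σ kqᵢ/rᵢ = 1.32×10⁵ V.
At B: distances to the source charges are 1.38 m, 0.0800 m; V_B = Σ kqᵢ/rᵢ = 9.69×10⁵ V.
ΔV = V_B − V_A = 8.36×10⁵ V.
W_field = −qΔV = −(6.92×10⁻⁶ C)(8.36×10⁵ V) = -5.79 J.

-5.79 J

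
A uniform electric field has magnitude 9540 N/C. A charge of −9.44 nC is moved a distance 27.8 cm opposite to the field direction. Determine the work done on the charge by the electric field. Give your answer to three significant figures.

The potential change for a displacement 27.8 cm opposite to the field direction is ΔV = +Ed = 2650 V.
W_field = −qΔV = 2.50×10⁻⁵ J.

2.50×10⁻⁵ J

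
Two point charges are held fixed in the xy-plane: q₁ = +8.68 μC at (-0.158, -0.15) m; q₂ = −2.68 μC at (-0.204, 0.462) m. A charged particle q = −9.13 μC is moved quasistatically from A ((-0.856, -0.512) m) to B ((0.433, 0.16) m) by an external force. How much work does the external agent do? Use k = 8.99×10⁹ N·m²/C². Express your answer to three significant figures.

For quasistatic motion the external work equals the change in potential energy: W_ext = qΔV = q(V_B − V_A).
At A: distances to the source charges are 0.786 m, 1.17 m; V_A = Σ kqᵢ/rᵢ = 7.87×10⁴ V.
At B: distances to the source charges are 0.667 m, 0.705 m; V_B = Σ kqᵢ/rᵢ = 8.28×10⁴ V.
ΔV = V_B − V_A = 4060 V.
W_ext = qΔV = (-9.13×10⁻⁶ C)(4060 V) = -0.0371 J.

-0.0371 J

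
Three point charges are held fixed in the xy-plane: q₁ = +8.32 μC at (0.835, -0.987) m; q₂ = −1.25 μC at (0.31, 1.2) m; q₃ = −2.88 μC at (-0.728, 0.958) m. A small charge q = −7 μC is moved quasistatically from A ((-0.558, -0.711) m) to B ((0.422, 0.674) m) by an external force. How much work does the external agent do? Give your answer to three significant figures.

0.217 J

For quasistatic motion the external work equals the change in potential energy: W_ext = qΔV = q(V_B − V_A).
At A: distances to the source charges are 1.42 m, 2.10 m, 1.68 m; V_A = Σ kqᵢ/rᵢ = 3.19×10⁴ V.
At B: distances to the source charges are 1.71 m, 0.538 m, 1.18 m; V_B = Σ kqᵢ/rᵢ = 947 V.
ΔV = V_B − V_A = -3.09×10⁴ V.
W_ext = qΔV = (-7.00×10⁻⁶ C)(-3.09×10⁴ V) = 0.217 J.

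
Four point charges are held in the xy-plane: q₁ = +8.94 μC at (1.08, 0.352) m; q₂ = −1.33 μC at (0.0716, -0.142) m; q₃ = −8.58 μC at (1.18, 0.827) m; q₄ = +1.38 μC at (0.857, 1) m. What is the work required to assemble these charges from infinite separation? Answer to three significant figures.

The assembly work is the sum of pairwise potential energies, U = Σ_{i<j} kqᵢqⱼ/rᵢⱼ.
Pair separations: r₁₂ = 1.12 m, r₁₃ = 0.485 m, r₁₄ = 0.685 m, r₂₃ = 1.47 m, r₂₄ = 1.39 m, r₃₄ = 0.366 m.
Summing all 6 pair terms gives U = -1.59 J.

-1.59 J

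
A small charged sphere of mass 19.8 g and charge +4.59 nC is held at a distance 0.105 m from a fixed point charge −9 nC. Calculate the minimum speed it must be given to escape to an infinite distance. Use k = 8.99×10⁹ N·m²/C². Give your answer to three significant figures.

To just escape, total mechanical energy must reach zero at infinity: ½mv²_min + U = 0, so ½mv²_min = −U = |kQq|/r.
|U| = |kQq|/r = (8.99×10⁹ N·m²/C²)(9.00×10⁻⁹)(4.59×10⁻⁹)/(0.105) = 3.54×10⁻⁶ J.
v_min = √(2|U|/m) = √(2·3.54×10⁻⁶/0.0198) = 0.0189 m/s.

0.0189 m/s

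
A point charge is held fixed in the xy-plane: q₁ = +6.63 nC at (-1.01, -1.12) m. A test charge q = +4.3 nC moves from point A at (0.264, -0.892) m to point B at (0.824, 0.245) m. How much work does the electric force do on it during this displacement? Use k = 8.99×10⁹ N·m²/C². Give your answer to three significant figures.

8.59×10⁻⁸ J

The work done by the electric force is W_field = −ΔU = −q(V_B − V_A) = q(V_A − V_B).
At A: distance to the source charge is 1.29 m; V_A = kq₁/r = 46.1 V.
At B: distance to the source charge is 2.29 m; V_B = kq₁/r = 26.1 V.
ΔV = V_B − V_A = -20.0 V.
W_field = −qΔV = −(4.30×10⁻⁹ C)(-20.0 V) = 8.59×10⁻⁸ J.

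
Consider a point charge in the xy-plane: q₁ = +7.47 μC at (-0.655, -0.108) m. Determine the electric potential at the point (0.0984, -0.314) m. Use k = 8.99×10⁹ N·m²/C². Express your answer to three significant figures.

8.60×10⁴ V

The total potential is the scalar sum of each charge's contribution, V = Σ kqᵢ/rᵢ.
Distances from the field point to each charge: r₁ = 0.781 m.
V = k[(7.47×10⁻⁶)/(0.781)] = 8.60×10⁴ V.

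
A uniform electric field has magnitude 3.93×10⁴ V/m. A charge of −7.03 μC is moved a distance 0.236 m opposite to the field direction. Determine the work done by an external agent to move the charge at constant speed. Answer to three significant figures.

-0.0652 J

The potential change for a displacement 0.236 m opposite to the field direction is ΔV = +Ed = 9270 V.
W_ext = qΔV = -0.0652 J.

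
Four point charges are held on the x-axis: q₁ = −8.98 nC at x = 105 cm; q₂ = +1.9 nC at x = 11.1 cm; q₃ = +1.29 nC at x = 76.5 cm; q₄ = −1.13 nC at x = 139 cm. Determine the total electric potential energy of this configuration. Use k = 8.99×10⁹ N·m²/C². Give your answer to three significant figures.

-2.63×10⁻⁷ J

The work to assemble the configuration equals its total potential energy, U = Σ kqᵢqⱼ/rᵢⱼ over all pairs.
Pair separations: r₁₂ = 0.939 m, r₁₃ = 0.285 m, r₁₄ = 0.340 m, r₂₃ = 0.654 m, r₂₄ = 1.28 m, r₃₄ = 0.625 m.
Summing all 6 pair terms gives U = -2.63×10⁻⁷ J.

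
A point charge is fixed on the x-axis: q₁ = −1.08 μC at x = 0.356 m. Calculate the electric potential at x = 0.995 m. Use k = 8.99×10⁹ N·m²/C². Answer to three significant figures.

The total potential is the scalar sum of each charge's contribution, V = Σ kqᵢ/rᵢ.
V = k[(-1.08×10⁻⁶)/(0.639)] = -1.52×10⁴ V.

-1.52×10⁴ V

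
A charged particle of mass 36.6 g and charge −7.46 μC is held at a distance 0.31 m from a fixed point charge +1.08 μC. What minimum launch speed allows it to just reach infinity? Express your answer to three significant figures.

To just escape, total mechanical energy must reach zero at infinity: ½mv²_min + U = 0, so ½mv²_min = −U = |kQq|/r.
|U| = |kQq|/r = (8.99×10⁹ N·m²/C²)(1.08×10⁻⁶)(7.46×10⁻⁶)/(0.310) = 0.234 J.
v_min = √(2|U|/m) = √(2·0.234/0.0366) = 3.57 m/s.

3.57 m/s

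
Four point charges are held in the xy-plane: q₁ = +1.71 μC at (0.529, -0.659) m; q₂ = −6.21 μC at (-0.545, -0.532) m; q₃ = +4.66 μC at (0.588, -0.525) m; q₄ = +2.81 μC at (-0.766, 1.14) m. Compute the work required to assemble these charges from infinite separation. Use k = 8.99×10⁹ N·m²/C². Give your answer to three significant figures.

0.153 J

The assembly work is the sum of pairwise potential energies, U = Σ_{i<j} kqᵢqⱼ/rᵢⱼ.
Pair separations: r₁₂ = 1.08 m, r₁₃ = 0.146 m, r₁₄ = 2.22 m, r₂₃ = 1.13 m, r₂₄ = 1.69 m, r₃₄ = 2.15 m.
Summing all 6 pair terms gives U = 0.153 J.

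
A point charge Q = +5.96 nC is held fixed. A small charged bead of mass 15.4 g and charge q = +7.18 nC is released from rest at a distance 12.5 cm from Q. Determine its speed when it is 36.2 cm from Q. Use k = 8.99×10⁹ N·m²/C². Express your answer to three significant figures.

0.0162 m/s

Only the electrostatic force acts, so mechanical energy is conserved: ½mv² = U₁ − U₂ = kQq(1/r₁ − 1/r₂).
U₁ − U₂ = (8.99×10⁹ N·m²/C²)(5.96×10⁻⁹ C)(7.18×10⁻⁹ C)(1/0.125 − 1/0.362) = 2.01×10⁻⁶ J.
v = √(2·2.01×10⁻⁶/0.0154) = 0.0162 m/s.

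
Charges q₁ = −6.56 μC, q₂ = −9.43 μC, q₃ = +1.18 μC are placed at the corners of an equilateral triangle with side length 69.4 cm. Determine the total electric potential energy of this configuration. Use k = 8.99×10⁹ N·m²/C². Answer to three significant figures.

0.557 J

The assembly work is the sum of pairwise potential energies, U = Σ_{i<j} kqᵢqⱼ/rᵢⱼ.
All three pair separations equal the side length, 0.694 m.
U = (0.801) + (-0.100) + (-0.144) = 0.557 J.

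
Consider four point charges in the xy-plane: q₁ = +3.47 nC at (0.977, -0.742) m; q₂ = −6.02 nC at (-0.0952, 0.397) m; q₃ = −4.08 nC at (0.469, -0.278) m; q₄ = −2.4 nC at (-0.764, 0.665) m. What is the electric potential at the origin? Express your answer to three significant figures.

-196 V

Electric potential is a scalar, so the contributions from each charge add algebraically: V = Σ kqᵢ/rᵢ.
Distances from the field point to each charge: r₁ = 1.23 m, r₂ = 0.408 m, r₃ = 0.545 m, r₄ = 1.01 m.
V = k[(3.47×10⁻⁹)/(1.23) + (-6.02×10⁻⁹)/(0.408) + (-4.08×10⁻⁹)/(0.545) + (-2.40×10⁻⁹)/(1.01)] = -196 V.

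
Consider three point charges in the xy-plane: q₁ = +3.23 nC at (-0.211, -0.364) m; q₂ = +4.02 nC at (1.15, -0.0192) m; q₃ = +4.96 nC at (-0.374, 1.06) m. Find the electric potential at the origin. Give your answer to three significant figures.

Electric potential is a scalar, so the contributions from each charge add algebraically: V = Σ kqᵢ/rᵢ.
Distances from the field point to each charge: r₁ = 0.421 m, r₂ = 1.15 m, r₃ = 1.12 m.
V = k[(3.23×10⁻⁹)/(0.421) + (4.02×10⁻⁹)/(1.15) + (4.96×10⁻⁹)/(1.12)] = 140 V.

140 V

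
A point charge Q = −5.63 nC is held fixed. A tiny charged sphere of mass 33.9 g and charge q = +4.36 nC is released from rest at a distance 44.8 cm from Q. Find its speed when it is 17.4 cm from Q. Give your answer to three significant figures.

Only the electrostatic force acts, so mechanical energy is conserved: ½mv² = U₁ − U₂ = kQq(1/r₁ − 1/r₂).
U₁ − U₂ = (8.99×10⁹ N·m²/C²)(-5.63×10⁻⁹ C)(4.36×10⁻⁹ C)(1/0.448 − 1/0.174) = 7.76×10⁻⁷ J.
v = √(2·7.76×10⁻⁷/0.0339) = 6.76×10⁻³ m/s.

6.76×10⁻³ m/s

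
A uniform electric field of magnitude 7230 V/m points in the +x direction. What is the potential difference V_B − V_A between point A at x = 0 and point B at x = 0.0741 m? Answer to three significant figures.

In a uniform field, potential decreases in the direction of E: V_B − V_A = −E·Δx.
V_B − V_A = −(7230 V/m)(0.0741 m) = -536 V.

-536 V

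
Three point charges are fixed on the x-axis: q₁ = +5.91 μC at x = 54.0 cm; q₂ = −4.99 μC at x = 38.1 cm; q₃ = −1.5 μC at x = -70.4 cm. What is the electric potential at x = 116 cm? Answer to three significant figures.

2.09×10⁴ V

Electric potential is a scalar, so the contributions from each charge add algebraically: V = Σ kqᵢ/rᵢ.
Distances from the field point to each charge: r₁ = 0.620 m, r₂ = 0.779 m, r₃ = 1.86 m.
V = k[(5.91×10⁻⁶)/(0.620) + (-4.99×10⁻⁶)/(0.779) + (-1.50×10⁻⁶)/(1.86)] = 2.09×10⁴ V.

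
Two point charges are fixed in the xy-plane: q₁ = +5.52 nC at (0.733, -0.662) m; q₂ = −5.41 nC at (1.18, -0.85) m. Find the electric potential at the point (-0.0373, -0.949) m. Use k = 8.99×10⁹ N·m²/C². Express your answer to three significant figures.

Electric potential is a scalar, so the contributions from each charge add algebraically: V = Σ kqᵢ/rᵢ.
Distances from the field point to each charge: r₁ = 0.822 m, r₂ = 1.22 m.
V = k[(5.52×10⁻⁹)/(0.822) + (-5.41×10⁻⁹)/(1.22)] = 20.5 V.

20.5 V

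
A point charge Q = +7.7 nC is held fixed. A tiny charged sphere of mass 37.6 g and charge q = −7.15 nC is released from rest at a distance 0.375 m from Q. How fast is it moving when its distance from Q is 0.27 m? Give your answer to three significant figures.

Only the electrostatic force acts, so mechanical energy is conserved: ½mv² = U₁ − U₂ = kQq(1/r₁ − 1/r₂).
U₁ − U₂ = (8.99×10⁹ N·m²/C²)(7.70×10⁻⁹ C)(-7.15×10⁻⁹ C)(1/0.375 − 1/0.270) = 5.13×10⁻⁷ J.
v = √(2·5.13×10⁻⁷/0.0376) = 5.23×10⁻³ m/s.

5.23×10⁻³ m/s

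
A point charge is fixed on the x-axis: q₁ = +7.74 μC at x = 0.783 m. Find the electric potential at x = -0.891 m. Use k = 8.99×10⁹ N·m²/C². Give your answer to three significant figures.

Electric potential is a scalar, so the contributions from each charge add algebraically: V = Σ kqᵢ/rᵢ.
V = k[(7.74×10⁻⁶)/(1.67)] = 4.16×10⁴ V.

4.16×10⁴ V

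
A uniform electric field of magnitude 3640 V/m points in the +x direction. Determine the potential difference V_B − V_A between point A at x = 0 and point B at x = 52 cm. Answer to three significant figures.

-1890 V

In a uniform field, potential decreases in the direction of E: V_B − V_A = −E·Δx.
V_B − V_A = −(3640 V/m)(0.520 m) = -1890 V.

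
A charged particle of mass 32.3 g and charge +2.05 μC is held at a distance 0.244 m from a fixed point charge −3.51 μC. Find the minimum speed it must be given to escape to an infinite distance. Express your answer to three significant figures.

4.05 m/s

To just escape, total mechanical energy must reach zero at infinity: ½mv²_min + U = 0, so ½mv²_min = −U = |kQq|/r.
|U| = |kQq|/r = (8.99×10⁹ N·m²/C²)(3.51×10⁻⁶)(2.05×10⁻⁶)/(0.244) = 0.265 J.
v_min = √(2|U|/m) = √(2·0.265/0.0323) = 4.05 m/s.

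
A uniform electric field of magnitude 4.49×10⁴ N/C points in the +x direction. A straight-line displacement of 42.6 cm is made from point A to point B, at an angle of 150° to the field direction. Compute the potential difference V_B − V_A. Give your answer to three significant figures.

1.66×10⁴ V

Only the component of displacement along E changes the potential: ΔV = −E·d·cosθ.
ΔV = −(4.49×10⁴ V/m)(0.426 m)cos150° = 1.66×10⁴ V.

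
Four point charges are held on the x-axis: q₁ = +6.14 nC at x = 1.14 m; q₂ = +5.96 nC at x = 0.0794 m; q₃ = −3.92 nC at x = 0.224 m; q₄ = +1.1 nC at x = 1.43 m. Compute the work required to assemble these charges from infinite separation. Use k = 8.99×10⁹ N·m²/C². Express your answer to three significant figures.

The work to assemble the configuration equals its total potential energy, U = Σ kqᵢqⱼ/rᵢⱼ over all pairs.
Pair separations: r₁₂ = 1.06 m, r₁₃ = 0.916 m, r₁₄ = 0.290 m, r₂₃ = 0.145 m, r₂₄ = 1.35 m, r₃₄ = 1.21 m.
Summing all 6 pair terms gives U = -1.16×10⁻⁶ J.

-1.16×10⁻⁶ J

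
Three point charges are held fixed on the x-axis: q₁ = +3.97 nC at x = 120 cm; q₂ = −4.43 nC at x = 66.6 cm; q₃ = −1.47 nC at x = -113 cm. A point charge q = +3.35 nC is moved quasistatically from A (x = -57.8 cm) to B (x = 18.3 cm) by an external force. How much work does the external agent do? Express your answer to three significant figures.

-7.22×10⁻⁸ J

For quasistatic motion the external work equals the change in potential energy: W_ext = qΔV = q(V_B − V_A).
At A: distances to the source charges are 1.78 m, 1.24 m, 0.552 m; V_A = Σ kqᵢ/rᵢ = -35.9 V.
At B: distances to the source charges are 1.02 m, 0.483 m, 1.31 m; V_B = Σ kqᵢ/rᵢ = -57.4 V.
ΔV = V_B − V_A = -21.5 V.
W_ext = qΔV = (3.35×10⁻⁹ C)(-21.5 V) = -7.22×10⁻⁸ J.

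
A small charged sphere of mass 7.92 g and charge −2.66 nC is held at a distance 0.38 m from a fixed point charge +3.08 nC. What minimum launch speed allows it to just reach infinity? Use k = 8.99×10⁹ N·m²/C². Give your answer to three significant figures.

7.00×10⁻³ m/s

To just escape, total mechanical energy must reach zero at infinity: ½mv²_min + U = 0, so ½mv²_min = −U = |kQq|/r.
|U| = |kQq|/r = (8.99×10⁹ N·m²/C²)(3.08×10⁻⁹)(2.66×10⁻⁹)/(0.380) = 1.94×10⁻⁷ J.
v_min = √(2|U|/m) = √(2·1.94×10⁻⁷/7.92×10⁻³) = 7.00×10⁻³ m/s.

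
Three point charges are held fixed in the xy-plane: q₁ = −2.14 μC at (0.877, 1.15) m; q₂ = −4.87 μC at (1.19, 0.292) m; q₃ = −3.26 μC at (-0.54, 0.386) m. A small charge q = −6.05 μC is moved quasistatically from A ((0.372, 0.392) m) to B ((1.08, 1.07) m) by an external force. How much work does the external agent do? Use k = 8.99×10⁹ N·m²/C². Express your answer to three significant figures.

For quasistatic motion the external work equals the change in potential energy: W_ext = qΔV = q(V_B − V_A).
At A: distances to the source charges are 0.911 m, 0.824 m, 0.912 m; V_A = Σ kqᵢ/rᵢ = -1.06×10⁵ V.
At B: distances to the source charges are 0.218 m, 0.786 m, 1.76 m; V_B = Σ kqᵢ/rᵢ = -1.61×10⁵ V.
ΔV = V_B − V_A = -5.42×10⁴ V.
W_ext = qΔV = (-6.05×10⁻⁶ C)(-5.42×10⁴ V) = 0.328 J.

0.328 J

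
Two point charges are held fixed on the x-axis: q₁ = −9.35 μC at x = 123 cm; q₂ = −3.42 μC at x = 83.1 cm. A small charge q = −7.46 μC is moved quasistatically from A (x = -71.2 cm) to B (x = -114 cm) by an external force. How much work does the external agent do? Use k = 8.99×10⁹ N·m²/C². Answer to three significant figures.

-0.0906 J

For quasistatic motion the external work equals the change in potential energy: W_ext = qΔV = q(V_B − V_A).
At A: distances to the source charges are 1.94 m, 1.54 m; V_A = Σ kqᵢ/rᵢ = -6.32×10⁴ V.
At B: distances to the source charges are 2.37 m, 1.97 m; V_B = Σ kqᵢ/rᵢ = -5.11×10⁴ V.
ΔV = V_B − V_A = 1.21×10⁴ V.
W_ext = qΔV = (-7.46×10⁻⁶ C)(1.21×10⁴ V) = -0.0906 J.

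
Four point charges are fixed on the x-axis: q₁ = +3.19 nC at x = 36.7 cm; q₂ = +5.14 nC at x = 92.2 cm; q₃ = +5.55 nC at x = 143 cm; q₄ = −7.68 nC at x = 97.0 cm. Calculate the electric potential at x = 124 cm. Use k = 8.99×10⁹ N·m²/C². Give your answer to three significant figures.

Electric potential is a scalar, so the contributions from each charge add algebraically: V = Σ kqᵢ/rᵢ.
Distances from the field point to each charge: r₁ = 0.873 m, r₂ = 0.318 m, r₃ = 0.190 m, r₄ = 0.270 m.
V = k[(3.19×10⁻⁹)/(0.873) + (5.14×10⁻⁹)/(0.318) + (5.55×10⁻⁹)/(0.190) + (-7.68×10⁻⁹)/(0.270)] = 185 V.

185 V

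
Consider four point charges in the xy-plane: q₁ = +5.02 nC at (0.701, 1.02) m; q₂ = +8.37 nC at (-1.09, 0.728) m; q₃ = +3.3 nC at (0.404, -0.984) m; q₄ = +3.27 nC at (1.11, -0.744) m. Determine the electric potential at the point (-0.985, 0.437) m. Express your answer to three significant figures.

296 V

The total potential is the scalar sum of each charge's contribution, V = Σ kqᵢ/rᵢ.
Distances from the field point to each charge: r₁ = 1.78 m, r₂ = 0.309 m, r₃ = 1.99 m, r₄ = 2.40 m.
V = k[(5.02×10⁻⁹)/(1.78) + (8.37×10⁻⁹)/(0.309) + (3.30×10⁻⁹)/(1.99) + (3.27×10⁻⁹)/(2.40)] = 296 V.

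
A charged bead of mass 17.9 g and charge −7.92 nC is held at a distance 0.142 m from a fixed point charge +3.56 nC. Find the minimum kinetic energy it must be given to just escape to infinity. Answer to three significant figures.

1.79×10⁻⁶ J

To just escape, total mechanical energy must reach zero at infinity: ½mv²_min + U = 0, so ½mv²_min = −U = |kQq|/r.
|U| = |kQq|/r = (8.99×10⁹ N·m²/C²)(3.56×10⁻⁹)(7.92×10⁻⁹)/(0.142) = 1.79×10⁻⁶ J.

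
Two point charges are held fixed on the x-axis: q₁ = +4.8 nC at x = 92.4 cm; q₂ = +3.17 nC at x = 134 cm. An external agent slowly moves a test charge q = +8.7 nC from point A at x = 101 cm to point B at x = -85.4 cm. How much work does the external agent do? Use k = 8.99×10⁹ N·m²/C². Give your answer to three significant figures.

For quasistatic motion the external work equals the change in potential energy: W_ext = qΔV = q(V_B − V_A).
At A: distances to the source charges are 0.0860 m, 0.330 m; V_A = Σ kqᵢ/rᵢ = 588 V.
At B: distances to the source charges are 1.78 m, 2.19 m; V_B = Σ kqᵢ/rᵢ = 37.3 V.
ΔV = V_B − V_A = -551 V.
W_ext = qΔV = (8.70×10⁻⁹ C)(-551 V) = -4.79×10⁻⁶ J.

-4.79×10⁻⁶ J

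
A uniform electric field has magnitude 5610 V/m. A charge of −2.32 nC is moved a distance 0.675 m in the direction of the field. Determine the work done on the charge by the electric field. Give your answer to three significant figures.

-8.79×10⁻⁶ J

The potential change for a displacement 0.675 m in the direction of the field is ΔV = −Ed = -3790 V.
W_field = −qΔV = -8.79×10⁻⁶ J.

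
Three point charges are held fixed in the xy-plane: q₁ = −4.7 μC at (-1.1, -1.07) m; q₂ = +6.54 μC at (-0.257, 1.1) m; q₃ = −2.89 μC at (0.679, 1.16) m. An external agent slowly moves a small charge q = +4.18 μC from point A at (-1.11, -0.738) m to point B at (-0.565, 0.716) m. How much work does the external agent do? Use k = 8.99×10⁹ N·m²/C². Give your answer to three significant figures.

For quasistatic motion the external work equals the change in potential energy: W_ext = qΔV = q(V_B − V_A).
At A: distances to the source charges are 0.332 m, 2.03 m, 2.61 m; V_A = Σ kqᵢ/rᵢ = -1.08×10⁵ V.
At B: distances to the source charges are 1.86 m, 0.492 m, 1.32 m; V_B = Σ kqᵢ/rᵢ = 7.71×10⁴ V.
ΔV = V_B − V_A = 1.85×10⁵ V.
W_ext = qΔV = (4.18×10⁻⁶ C)(1.85×10⁵ V) = 0.774 J.

0.774 J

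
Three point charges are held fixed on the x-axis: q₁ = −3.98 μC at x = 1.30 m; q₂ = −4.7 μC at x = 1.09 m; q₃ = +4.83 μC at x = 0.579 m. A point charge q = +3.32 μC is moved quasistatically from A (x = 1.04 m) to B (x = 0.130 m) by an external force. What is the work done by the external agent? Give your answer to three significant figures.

For quasistatic motion the external work equals the change in potential energy: W_ext = qΔV = q(V_B − V_A).
At A: distances to the source charges are 0.260 m, 0.0500 m, 0.461 m; V_A = Σ kqᵢ/rᵢ = -8.88×10⁵ V.
At B: distances to the source charges are 1.17 m, 0.960 m, 0.449 m; V_B = Σ kqᵢ/rᵢ = 2.21×10⁴ V.
ΔV = V_B − V_A = 9.11×10⁵ V.
W_ext = qΔV = (3.32×10⁻⁶ C)(9.11×10⁵ V) = 3.02 J.

3.02 J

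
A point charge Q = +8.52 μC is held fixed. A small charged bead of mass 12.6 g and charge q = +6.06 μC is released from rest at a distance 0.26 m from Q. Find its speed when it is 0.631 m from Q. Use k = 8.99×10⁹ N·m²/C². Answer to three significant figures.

12.9 m/s

Only the electrostatic force acts, so mechanical energy is conserved: ½mv² = U₁ − U₂ = kQq(1/r₁ − 1/r₂).
U₁ − U₂ = (8.99×10⁹ N·m²/C²)(8.52×10⁻⁶ C)(6.06×10⁻⁶ C)(1/0.260 − 1/0.631) = 1.05 J.
v = √(2·1.05/0.0126) = 12.9 m/s.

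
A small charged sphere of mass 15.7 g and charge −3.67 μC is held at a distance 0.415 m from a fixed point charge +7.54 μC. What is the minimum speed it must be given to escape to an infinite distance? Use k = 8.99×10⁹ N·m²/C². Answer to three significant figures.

To just escape, total mechanical energy must reach zero at infinity: ½mv²_min + U = 0, so ½mv²_min = −U = |kQq|/r.
|U| = |kQq|/r = (8.99×10⁹ N·m²/C²)(7.54×10⁻⁶)(3.67×10⁻⁶)/(0.415) = 0.599 J.
v_min = √(2|U|/m) = √(2·0.599/0.0157) = 8.74 m/s.

8.74 m/s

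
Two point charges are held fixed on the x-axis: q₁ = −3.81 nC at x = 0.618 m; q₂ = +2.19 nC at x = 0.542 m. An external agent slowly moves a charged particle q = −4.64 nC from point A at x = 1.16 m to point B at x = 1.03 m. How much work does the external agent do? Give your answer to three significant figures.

For quasistatic motion the external work equals the change in potential energy: W_ext = qΔV = q(V_B − V_A).
At A: distances to the source charges are 0.542 m, 0.618 m; V_A = Σ kqᵢ/rᵢ = -31.3 V.
At B: distances to the source charges are 0.412 m, 0.488 m; V_B = Σ kqᵢ/rᵢ = -42.8 V.
ΔV = V_B − V_A = -11.5 V.
W_ext = qΔV = (-4.64×10⁻⁹ C)(-11.5 V) = 5.31×10⁻⁸ J.

5.31×10⁻⁸ J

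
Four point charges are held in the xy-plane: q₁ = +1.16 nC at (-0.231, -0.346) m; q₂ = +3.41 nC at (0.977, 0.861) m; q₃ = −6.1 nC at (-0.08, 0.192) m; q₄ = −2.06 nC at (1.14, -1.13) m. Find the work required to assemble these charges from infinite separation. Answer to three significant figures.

-2.25×10⁻⁷ J

The work to assemble the configuration equals its total potential energy, U = Σ kqᵢqⱼ/rᵢⱼ over all pairs.
Pair separations: r₁₂ = 1.71 m, r₁₃ = 0.559 m, r₁₄ = 1.58 m, r₂₃ = 1.25 m, r₂₄ = 2.00 m, r₃₄ = 1.80 m.
Summing all 6 pair terms gives U = -2.25×10⁻⁷ J.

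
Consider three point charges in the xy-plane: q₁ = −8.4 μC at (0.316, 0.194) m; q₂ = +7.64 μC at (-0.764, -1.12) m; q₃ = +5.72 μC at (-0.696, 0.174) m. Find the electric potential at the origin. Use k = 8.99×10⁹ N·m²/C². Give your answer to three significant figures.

Electric potential is a scalar, so the contributions from each charge add algebraically: V = Σ kqᵢ/rᵢ.
Distances from the field point to each charge: r₁ = 0.371 m, r₂ = 1.36 m, r₃ = 0.717 m.
V = k[(-8.40×10⁻⁶)/(0.371) + (7.64×10⁻⁶)/(1.36) + (5.72×10⁻⁶)/(0.717)] = -8.13×10⁴ V.

-8.13×10⁴ V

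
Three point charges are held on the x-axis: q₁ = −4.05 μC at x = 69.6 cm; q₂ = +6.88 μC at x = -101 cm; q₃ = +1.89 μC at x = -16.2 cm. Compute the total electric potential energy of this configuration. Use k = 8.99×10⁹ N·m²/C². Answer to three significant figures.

The assembly work is the sum of pairwise potential energies, U = Σ_{i<j} kqᵢqⱼ/rᵢⱼ.
Pair separations: r₁₂ = 1.71 m, r₁₃ = 0.858 m, r₂₃ = 0.848 m.
U = (-0.147) + (-0.0802) + (0.138) = -0.0892 J.

-0.0892 J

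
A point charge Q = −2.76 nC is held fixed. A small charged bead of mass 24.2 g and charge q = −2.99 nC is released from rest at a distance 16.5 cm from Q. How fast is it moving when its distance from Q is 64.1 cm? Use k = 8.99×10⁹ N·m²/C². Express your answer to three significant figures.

Only the electrostatic force acts, so mechanical energy is conserved: ½mv² = U₁ − U₂ = kQq(1/r₁ − 1/r₂).
U₁ − U₂ = (8.99×10⁹ N·m²/C²)(-2.76×10⁻⁹ C)(-2.99×10⁻⁹ C)(1/0.165 − 1/0.641) = 3.34×10⁻⁷ J.
v = √(2·3.34×10⁻⁷/0.0242) = 5.25×10⁻³ m/s.

5.25×10⁻³ m/s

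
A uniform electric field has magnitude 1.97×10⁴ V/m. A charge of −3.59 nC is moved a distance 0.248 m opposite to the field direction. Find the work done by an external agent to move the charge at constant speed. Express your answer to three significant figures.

The potential change for a displacement 0.248 m opposite to the field direction is ΔV = +Ed = 4890 V.
W_ext = qΔV = -1.75×10⁻⁵ J.

-1.75×10⁻⁵ J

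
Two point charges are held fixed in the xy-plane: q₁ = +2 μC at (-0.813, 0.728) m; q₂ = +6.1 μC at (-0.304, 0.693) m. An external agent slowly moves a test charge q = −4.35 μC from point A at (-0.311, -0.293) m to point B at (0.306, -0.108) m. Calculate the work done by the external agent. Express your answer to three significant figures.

For quasistatic motion the external work equals the change in potential energy: W_ext = qΔV = q(V_B − V_A).
At A: distances to the source charges are 1.14 m, 0.986 m; V_A = Σ kqᵢ/rᵢ = 7.14×10⁴ V.
At B: distances to the source charges are 1.40 m, 1.01 m; V_B = Σ kqᵢ/rᵢ = 6.73×10⁴ V.
ΔV = V_B − V_A = -4080 V.
W_ext = qΔV = (-4.35×10⁻⁶ C)(-4080 V) = 0.0177 J.

0.0177 J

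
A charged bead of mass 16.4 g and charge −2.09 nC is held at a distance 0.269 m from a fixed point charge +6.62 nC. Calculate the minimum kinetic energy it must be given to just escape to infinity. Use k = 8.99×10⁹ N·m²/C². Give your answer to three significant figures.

4.62×10⁻⁷ J

To just escape, total mechanical energy must reach zero at infinity: ½mv²_min + U = 0, so ½mv²_min = −U = |kQq|/r.
|U| = |kQq|/r = (8.99×10⁹ N·m²/C²)(6.62×10⁻⁹)(2.09×10⁻⁹)/(0.269) = 4.62×10⁻⁷ J.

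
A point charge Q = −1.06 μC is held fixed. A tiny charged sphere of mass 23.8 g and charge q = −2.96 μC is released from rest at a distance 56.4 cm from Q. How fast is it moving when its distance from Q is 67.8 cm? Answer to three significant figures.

0.841 m/s

Only the electrostatic force acts, so mechanical energy is conserved: ½mv² = U₁ − U₂ = kQq(1/r₁ − 1/r₂).
U₁ − U₂ = (8.99×10⁹ N·m²/C²)(-1.06×10⁻⁶ C)(-2.96×10⁻⁶ C)(1/0.564 − 1/0.678) = 8.41×10⁻³ J.
v = √(2·8.41×10⁻³/0.0238) = 0.841 m/s.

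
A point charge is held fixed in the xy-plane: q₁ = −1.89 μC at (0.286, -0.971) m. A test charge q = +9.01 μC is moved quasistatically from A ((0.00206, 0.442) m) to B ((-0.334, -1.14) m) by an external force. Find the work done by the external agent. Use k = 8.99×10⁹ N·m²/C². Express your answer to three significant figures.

-0.132 J

For quasistatic motion the external work equals the change in potential energy: W_ext = qΔV = q(V_B − V_A).
At A: distance to the source charge is 1.44 m; V_A = kq₁/r = -1.18×10⁴ V.
At B: distance to the source charge is 0.643 m; V_B = kq₁/r = -2.64×10⁴ V.
ΔV = V_B − V_A = -1.47×10⁴ V.
W_ext = qΔV = (9.01×10⁻⁶ C)(-1.47×10⁴ V) = -0.132 J.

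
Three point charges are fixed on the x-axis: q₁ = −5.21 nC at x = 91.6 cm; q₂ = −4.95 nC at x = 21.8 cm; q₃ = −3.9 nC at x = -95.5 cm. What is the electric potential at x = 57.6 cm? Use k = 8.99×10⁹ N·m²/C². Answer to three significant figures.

-285 V

Electric potential is a scalar, so the contributions from each charge add algebraically: V = Σ kqᵢ/rᵢ.
Distances from the field point to each charge: r₁ = 0.340 m, r₂ = 0.358 m, r₃ = 1.53 m.
V = k[(-5.21×10⁻⁹)/(0.340) + (-4.95×10⁻⁹)/(0.358) + (-3.90×10⁻⁹)/(1.53)] = -285 V.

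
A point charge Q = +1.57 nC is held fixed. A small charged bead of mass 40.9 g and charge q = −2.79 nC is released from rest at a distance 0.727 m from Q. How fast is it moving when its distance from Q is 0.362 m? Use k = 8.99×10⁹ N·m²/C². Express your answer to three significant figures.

1.63×10⁻³ m/s

Only the electrostatic force acts, so mechanical energy is conserved: ½mv² = U₁ − U₂ = kQq(1/r₁ − 1/r₂).
U₁ − U₂ = (8.99×10⁹ N·m²/C²)(1.57×10⁻⁹ C)(-2.79×10⁻⁹ C)(1/0.727 − 1/0.362) = 5.46×10⁻⁸ J.
v = √(2·5.46×10⁻⁸/0.0409) = 1.63×10⁻³ m/s.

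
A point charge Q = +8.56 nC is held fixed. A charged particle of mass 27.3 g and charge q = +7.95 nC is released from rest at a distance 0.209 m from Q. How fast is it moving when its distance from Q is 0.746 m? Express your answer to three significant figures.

Only the electrostatic force acts, so mechanical energy is conserved: ½mv² = U₁ − U₂ = kQq(1/r₁ − 1/r₂).
U₁ − U₂ = (8.99×10⁹ N·m²/C²)(8.56×10⁻⁹ C)(7.95×10⁻⁹ C)(1/0.209 − 1/0.746) = 2.11×10⁻⁶ J.
v = √(2·2.11×10⁻⁶/0.0273) = 0.0124 m/s.

0.0124 m/s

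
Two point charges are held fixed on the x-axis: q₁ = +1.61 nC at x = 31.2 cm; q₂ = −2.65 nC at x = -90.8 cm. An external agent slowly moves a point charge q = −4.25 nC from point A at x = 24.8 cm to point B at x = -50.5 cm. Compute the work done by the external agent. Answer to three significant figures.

1.05×10⁻⁶ J

For quasistatic motion the external work equals the change in potential energy: W_ext = qΔV = q(V_B − V_A).
At A: distances to the source charges are 0.0640 m, 1.16 m; V_A = Σ kqᵢ/rᵢ = 206 V.
At B: distances to the source charges are 0.817 m, 0.403 m; V_B = Σ kqᵢ/rᵢ = -41.4 V.
ΔV = V_B − V_A = -247 V.
W_ext = qΔV = (-4.25×10⁻⁹ C)(-247 V) = 1.05×10⁻⁶ J.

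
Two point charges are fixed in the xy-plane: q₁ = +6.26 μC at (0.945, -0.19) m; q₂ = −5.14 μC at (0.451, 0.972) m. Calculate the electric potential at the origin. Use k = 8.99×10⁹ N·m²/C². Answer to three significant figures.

1.53×10⁴ V

The total potential is the scalar sum of each charge's contribution, V = Σ kqᵢ/rᵢ.
Distances from the field point to each charge: r₁ = 0.964 m, r₂ = 1.07 m.
V = k[(6.26×10⁻⁶)/(0.964) + (-5.14×10⁻⁶)/(1.07)] = 1.53×10⁴ V.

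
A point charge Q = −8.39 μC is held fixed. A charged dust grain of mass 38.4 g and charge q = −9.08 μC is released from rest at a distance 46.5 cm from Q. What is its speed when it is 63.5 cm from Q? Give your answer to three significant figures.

4.53 m/s

Only the electrostatic force acts, so mechanical energy is conserved: ½mv² = U₁ − U₂ = kQq(1/r₁ − 1/r₂).
U₁ − U₂ = (8.99×10⁹ N·m²/C²)(-8.39×10⁻⁶ C)(-9.08×10⁻⁶ C)(1/0.465 − 1/0.635) = 0.394 J.
v = √(2·0.394/0.0384) = 4.53 m/s.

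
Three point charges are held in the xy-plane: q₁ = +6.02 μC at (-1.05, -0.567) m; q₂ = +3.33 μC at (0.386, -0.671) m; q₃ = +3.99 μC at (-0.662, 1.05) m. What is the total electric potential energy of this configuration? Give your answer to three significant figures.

0.314 J

The assembly work is the sum of pairwise potential energies, U = Σ_{i<j} kqᵢqⱼ/rᵢⱼ.
Pair separations: r₁₂ = 1.44 m, r₁₃ = 1.66 m, r₂₃ = 2.01 m.
U = (0.125) + (0.130) + (0.0593) = 0.314 J.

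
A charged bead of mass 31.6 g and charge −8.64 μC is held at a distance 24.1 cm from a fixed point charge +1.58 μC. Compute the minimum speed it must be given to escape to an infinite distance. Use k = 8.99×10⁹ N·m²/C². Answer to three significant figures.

To just escape, total mechanical energy must reach zero at infinity: ½mv²_min + U = 0, so ½mv²_min = −U = |kQq|/r.
|U| = |kQq|/r = (8.99×10⁹ N·m²/C²)(1.58×10⁻⁶)(8.64×10⁻⁶)/(0.241) = 0.509 J.
v_min = √(2|U|/m) = √(2·0.509/0.0316) = 5.68 m/s.

5.68 m/s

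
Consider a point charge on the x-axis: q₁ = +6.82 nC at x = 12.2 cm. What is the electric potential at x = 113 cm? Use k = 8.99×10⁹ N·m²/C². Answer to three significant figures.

60.8 V

Electric potential is a scalar, so the contributions from each charge add algebraically: V = Σ kqᵢ/rᵢ.
V = k[(6.82×10⁻⁹)/(1.01)] = 60.8 V.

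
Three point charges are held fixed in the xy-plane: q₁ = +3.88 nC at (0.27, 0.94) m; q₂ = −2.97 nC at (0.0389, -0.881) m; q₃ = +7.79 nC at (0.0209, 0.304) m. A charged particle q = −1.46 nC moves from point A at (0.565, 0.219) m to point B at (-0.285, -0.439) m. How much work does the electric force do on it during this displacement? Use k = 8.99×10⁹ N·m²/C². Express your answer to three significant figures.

The work done by the electric force is W_field = −ΔU = −q(V_B − V_A) = q(V_A − V_B).
At A: distances to the source charges are 0.779 m, 1.22 m, 0.551 m; V_A = Σ kqᵢ/rᵢ = 150 V.
At B: distances to the source charges are 1.49 m, 0.548 m, 0.804 m; V_B = Σ kqᵢ/rᵢ = 61.9 V.
ΔV = V_B − V_A = -88.2 V.
W_field = −qΔV = −(-1.46×10⁻⁹ C)(-88.2 V) = -1.29×10⁻⁷ J.

-1.29×10⁻⁷ J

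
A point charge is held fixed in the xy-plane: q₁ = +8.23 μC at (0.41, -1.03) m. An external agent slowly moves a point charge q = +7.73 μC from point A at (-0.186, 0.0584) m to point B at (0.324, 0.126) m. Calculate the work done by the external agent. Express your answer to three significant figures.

For quasistatic motion the external work equals the change in potential energy: W_ext = qΔV = q(V_B − V_A).
At A: distance to the source charge is 1.24 m; V_A = kq₁/r = 5.96×10⁴ V.
At B: distance to the source charge is 1.16 m; V_B = kq₁/r = 6.38×10⁴ V.
ΔV = V_B − V_A = 4200 V.
W_ext = qΔV = (7.73×10⁻⁶ C)(4200 V) = 0.0325 J.

0.0325 J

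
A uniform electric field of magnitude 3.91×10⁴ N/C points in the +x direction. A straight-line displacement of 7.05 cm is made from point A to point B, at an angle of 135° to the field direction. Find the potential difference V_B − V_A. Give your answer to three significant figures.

Only the component of displacement along E changes the potential: ΔV = −E·d·cosθ.
ΔV = −(3.91×10⁴ V/m)(0.0705 m)cos135° = 1950 V.

1950 V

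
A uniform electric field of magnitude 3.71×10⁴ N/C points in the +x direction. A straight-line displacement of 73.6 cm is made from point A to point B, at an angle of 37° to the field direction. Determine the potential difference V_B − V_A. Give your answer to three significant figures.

-2.18×10⁴ V

Only the component of displacement along E changes the potential: ΔV = −E·d·cosθ.
ΔV = −(3.71×10⁴ V/m)(0.736 m)cos37° = -2.18×10⁴ V.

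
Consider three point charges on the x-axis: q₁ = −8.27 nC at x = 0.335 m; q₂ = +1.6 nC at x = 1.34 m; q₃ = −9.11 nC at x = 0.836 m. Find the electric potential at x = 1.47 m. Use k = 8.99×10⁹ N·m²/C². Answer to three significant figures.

The total potential is the scalar sum of each charge's contribution, V = Σ kqᵢ/rᵢ.
Distances from the field point to each charge: r₁ = 1.14 m, r₂ = 0.130 m, r₃ = 0.634 m.
V = k[(-8.27×10⁻⁹)/(1.14) + (1.60×10⁻⁹)/(0.130) + (-9.11×10⁻⁹)/(0.634)] = -84.0 V.

-84.0 V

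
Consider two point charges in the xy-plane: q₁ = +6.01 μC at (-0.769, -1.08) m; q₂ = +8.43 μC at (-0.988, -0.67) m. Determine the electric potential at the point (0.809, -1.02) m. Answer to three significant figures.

Electric potential is a scalar, so the contributions from each charge add algebraically: V = Σ kqᵢ/rᵢ.
Distances from the field point to each charge: r₁ = 1.58 m, r₂ = 1.83 m.
V = k[(6.01×10⁻⁶)/(1.58) + (8.43×10⁻⁶)/(1.83)] = 7.56×10⁴ V.

7.56×10⁴ V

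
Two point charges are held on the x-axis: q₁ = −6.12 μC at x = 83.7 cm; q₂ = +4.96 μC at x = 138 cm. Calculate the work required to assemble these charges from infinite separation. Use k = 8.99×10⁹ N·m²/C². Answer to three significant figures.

-0.503 J

The assembly work is the sum of pairwise potential energies, U = Σ_{i<j} kqᵢqⱼ/rᵢⱼ.
Pair separations: r₁₂ = 0.543 m.
U = (-0.503) = -0.503 J.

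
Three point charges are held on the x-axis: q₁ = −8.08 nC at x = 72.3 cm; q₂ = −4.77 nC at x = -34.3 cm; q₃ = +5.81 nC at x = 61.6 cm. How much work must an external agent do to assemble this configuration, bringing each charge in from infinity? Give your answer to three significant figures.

-3.88×10⁻⁶ J

The work to assemble the configuration equals its total potential energy, U = Σ kqᵢqⱼ/rᵢⱼ over all pairs.
Pair separations: r₁₂ = 1.07 m, r₁₃ = 0.107 m, r₂₃ = 0.959 m.
U = (3.25×10⁻⁷) + (-3.94×10⁻⁶) + (-2.60×10⁻⁷) = -3.88×10⁻⁶ J.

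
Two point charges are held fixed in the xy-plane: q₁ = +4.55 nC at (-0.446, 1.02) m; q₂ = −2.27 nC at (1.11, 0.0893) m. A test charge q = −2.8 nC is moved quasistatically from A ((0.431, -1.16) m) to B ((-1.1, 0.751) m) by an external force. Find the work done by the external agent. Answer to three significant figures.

For quasistatic motion the external work equals the change in potential energy: W_ext = qΔV = q(V_B − V_A).
At A: distances to the source charges are 2.35 m, 1.42 m; V_A = Σ kqᵢ/rᵢ = 3.06 V.
At B: distances to the source charges are 0.707 m, 2.31 m; V_B = Σ kqᵢ/rᵢ = 49.0 V.
ΔV = V_B − V_A = 45.9 V.
W_ext = qΔV = (-2.80×10⁻⁹ C)(45.9 V) = -1.29×10⁻⁷ J.

-1.29×10⁻⁷ J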